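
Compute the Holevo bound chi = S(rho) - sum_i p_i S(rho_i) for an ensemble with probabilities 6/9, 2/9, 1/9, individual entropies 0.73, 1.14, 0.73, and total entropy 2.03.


chi = S(rho) - sum_i p_i * S(rho_i)
Weighted entropy = 6/9 * 0.73 + 2/9 * 1.14 + 1/9 * 0.73
= 0.8211
chi = 2.03 - 0.8211
= 1.2089

1.2089


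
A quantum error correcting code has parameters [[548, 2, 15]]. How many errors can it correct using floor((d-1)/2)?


Code parameters: [[548, 2, 15]], distance d = 15.
Number of correctable errors = floor((d-1)/2)
= floor((15 - 1)/2)
= floor(14/2)
= 7

7


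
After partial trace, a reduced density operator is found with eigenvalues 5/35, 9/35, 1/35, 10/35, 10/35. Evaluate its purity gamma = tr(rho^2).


tr(rho^2) = sum of eigenvalues squared
= (5/35)^2 + (9/35)^2 + (1/35)^2 + (10/35)^2 + (10/35)^2
= (25 + 81 + 1 + 100 + 100) / 1225
= 307/1225
= 0.2506

0.2506


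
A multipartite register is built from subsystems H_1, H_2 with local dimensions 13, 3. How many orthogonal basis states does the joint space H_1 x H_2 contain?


dim(H_1 x H_2) = 13 * 3
= 39

39


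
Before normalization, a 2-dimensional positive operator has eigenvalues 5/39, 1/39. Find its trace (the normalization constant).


tr(M) = sum of eigenvalues
= 5/39 + 1/39
= 6/39
= 0.1538

0.1538


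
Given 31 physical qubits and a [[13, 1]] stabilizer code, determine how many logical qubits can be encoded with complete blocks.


Each code block uses 13 physical qubits for 1 logical qubit(s).
Number of complete blocks = floor(31 / 13) = 2
Logical qubits = 2 * 1
= 2

2


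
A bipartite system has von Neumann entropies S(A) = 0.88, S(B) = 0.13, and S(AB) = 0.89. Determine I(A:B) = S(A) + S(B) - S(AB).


I(A:B) = S(A) + S(B) - S(AB)
= 0.88 + 0.13 - 0.89
= 0.1200

0.1200


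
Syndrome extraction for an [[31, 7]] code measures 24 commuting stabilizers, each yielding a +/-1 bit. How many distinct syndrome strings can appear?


Each stabilizer generator gives a binary (+1 or -1) measurement outcome.
With 24 independent generators:
Total syndromes = 2^24
= 16777216

16777216


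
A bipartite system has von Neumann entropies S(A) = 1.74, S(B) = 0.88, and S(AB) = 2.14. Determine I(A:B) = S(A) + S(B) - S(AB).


I(A:B) = S(A) + S(B) - S(AB)
= 1.74 + 0.88 - 2.14
= 0.4800

0.4800


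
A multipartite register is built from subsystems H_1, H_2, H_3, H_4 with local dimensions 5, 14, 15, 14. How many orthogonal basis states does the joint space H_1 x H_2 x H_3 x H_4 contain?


dim(H_1 x H_2 x H_3 x H_4) = 5 * 14 * 15 * 14
= 70 * 15 * 14
= 1050 * 14
= 14700

14700


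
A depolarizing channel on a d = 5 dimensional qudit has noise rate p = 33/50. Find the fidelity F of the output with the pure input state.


F = (1-p) + p/d
= (1 - 0.6600) + 0.6600/5
= 0.3400 + 0.1320
= 0.4720

0.4720


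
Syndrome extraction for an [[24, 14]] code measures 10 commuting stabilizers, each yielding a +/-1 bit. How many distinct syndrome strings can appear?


Each stabilizer generator gives a binary (+1 or -1) measurement outcome.
With 10 independent generators:
Total syndromes = 2^10
= 1024

1024


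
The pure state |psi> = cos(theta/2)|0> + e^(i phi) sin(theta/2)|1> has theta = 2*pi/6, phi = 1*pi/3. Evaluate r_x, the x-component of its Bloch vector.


theta = 1.0472, phi = 1.0472
r_x = sin(theta)*cos(phi) = 0.8660 * 0.5000
r_x = 0.4330

0.4330


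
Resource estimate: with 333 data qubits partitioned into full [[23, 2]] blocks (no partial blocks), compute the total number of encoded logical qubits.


Each code block uses 23 physical qubits for 2 logical qubit(s).
Number of complete blocks = floor(333 / 23) = 14
Logical qubits = 14 * 2
= 28

28


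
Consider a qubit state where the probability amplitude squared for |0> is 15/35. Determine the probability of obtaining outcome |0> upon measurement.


|alpha|^2 = 15/35 = 0.4286
|beta|^2 = 1 - 15/35 = 20/35 = 0.5714
P(|0>) = |alpha|^2 = 0.4286

0.4286


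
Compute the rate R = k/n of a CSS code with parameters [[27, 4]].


Code rate R = k/n
= 4/27
= 0.1481

0.1481


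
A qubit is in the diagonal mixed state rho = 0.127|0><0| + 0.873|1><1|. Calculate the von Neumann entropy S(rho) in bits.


S = -p*log2(p) - (1-p)*log2(1-p)
p = 0.1270, 1-p = 0.8730
= -0.1270 * log2(0.1270) - 0.8730 * log2(0.8730)
= -(-0.3781) - (-0.1711)
= 0.5492

0.5492


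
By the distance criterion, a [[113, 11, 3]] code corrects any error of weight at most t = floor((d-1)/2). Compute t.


Code parameters: [[113, 11, 3]], distance d = 3.
Number of correctable errors = floor((d-1)/2)
= floor((3 - 1)/2)
= floor(2/2)
= 1

1


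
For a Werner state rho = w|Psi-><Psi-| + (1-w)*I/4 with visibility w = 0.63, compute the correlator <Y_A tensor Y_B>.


|Psi-> = (|01> - |10>)/sqrt(2)
For the pure Bell state, <Y_A Y_B> = -1 (Bell-state Pauli correlator).
The maximally-mixed part I/4 has tr(I/4 * P tensor P) = 0 for any traceless Pauli P.
So <Y_A Y_B>_rho = w * (-1) + (1 - w) * 0
= 0.63 * (-1)
= -0.6300

-0.6300


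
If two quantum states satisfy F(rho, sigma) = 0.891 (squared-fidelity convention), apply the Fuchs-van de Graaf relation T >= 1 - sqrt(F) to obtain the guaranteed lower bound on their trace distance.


Fuchs-van de Graaf (squared-fidelity convention): 1 - sqrt(F) <= T <= sqrt(1 - F).
Lower bound: T >= 1 - sqrt(F)
sqrt(F) = sqrt(0.891) = 0.9439
T >= 1 - 0.9439
T >= 0.0561

0.0561


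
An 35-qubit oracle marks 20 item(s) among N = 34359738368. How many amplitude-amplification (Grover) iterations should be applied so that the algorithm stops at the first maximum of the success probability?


After j Grover iterations the success probability is P(j) = sin^2((2j+1)*theta), where sin(theta) = sqrt(k/N).
N = 2^35 = 34359738368, k = 20
sin(theta) = sqrt(k/N) = 2.412626389e-05
theta = arcsin(sqrt(k/N)) = 2.412626389e-05 rad
P(j) reaches its first maximum when (2j+1)*theta is as close as possible to pi/2, i.e. j = round(pi/(4*theta) - 1/2).
pi/(4*theta) - 1/2 = 32553.1588
(For comparison, the common estimate pi/4 * sqrt(N/k) = 32553.6588; the exact maximiser is used here.)
Optimal iterations = 32553

32553


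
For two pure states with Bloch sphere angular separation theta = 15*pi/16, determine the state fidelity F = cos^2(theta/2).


For states separated by angle theta on Bloch sphere:
F = cos^2(theta/2)
theta = 15*pi/16 = 2.9452
theta/2 = 1.4726
cos(theta/2) = 0.0980
F = 0.0096

0.0096


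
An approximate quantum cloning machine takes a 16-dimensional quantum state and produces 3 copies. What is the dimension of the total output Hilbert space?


Output space = H^(tensor 3) where dim(H) = 16
dim = 16^3
= 256 (after 2 factors)
= 4096 (after 3 factors)
= 4096

4096


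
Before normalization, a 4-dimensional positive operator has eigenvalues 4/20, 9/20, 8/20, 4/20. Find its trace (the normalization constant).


tr(M) = sum of eigenvalues
= 4/20 + 9/20 + 8/20 + 4/20
= 25/20
= 1.2500

1.2500


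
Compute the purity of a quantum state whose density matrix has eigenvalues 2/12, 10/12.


tr(rho^2) = sum of eigenvalues squared
= (2/12)^2 + (10/12)^2
= (4 + 100) / 144
= 104/144
= 0.7222

0.7222


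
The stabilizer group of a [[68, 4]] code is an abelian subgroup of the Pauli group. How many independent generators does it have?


For an [[n,k]] stabilizer code:
Number of stabilizer generators = n - k
= 68 - 4
= 64

64


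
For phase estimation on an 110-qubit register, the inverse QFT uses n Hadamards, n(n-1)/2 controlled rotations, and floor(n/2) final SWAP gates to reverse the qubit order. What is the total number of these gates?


Hadamard gates: 110
Controlled rotations: n*(n-1)/2 = 110*109/2 = 5995
SWAP gates: floor(n/2) = floor(110/2) = 55
Total = 110 + 5995 + 55
= 6160

6160


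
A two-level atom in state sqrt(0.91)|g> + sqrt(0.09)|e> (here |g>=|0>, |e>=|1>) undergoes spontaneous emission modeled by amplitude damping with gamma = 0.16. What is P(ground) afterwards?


For amplitude damping with parameter gamma on state sqrt(a)|0> + sqrt(b)|1>:
alpha^2 = 0.91, beta^2 = 0.09
P(|0>) = alpha^2 + gamma * beta^2
= 0.91 + 0.16 * 0.09
= 0.91 + 0.0144
= 0.9244

0.9244


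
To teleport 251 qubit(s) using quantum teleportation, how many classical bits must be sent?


Quantum teleportation requires 2 classical bits per qubit teleported.
251 qubit(s) -> 2 * 251 = 502 classical bits

502


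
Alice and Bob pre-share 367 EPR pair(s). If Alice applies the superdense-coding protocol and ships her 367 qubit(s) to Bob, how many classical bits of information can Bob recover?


Superdense coding allows 2 classical bits per shared entangled pair.
367 pair(s) -> 2 * 367 = 734 classical bits

734


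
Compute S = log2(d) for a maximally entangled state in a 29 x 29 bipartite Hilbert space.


For a maximally entangled state in d x d:
S = log2(d) = log2(29)
= 4.8580

4.8580


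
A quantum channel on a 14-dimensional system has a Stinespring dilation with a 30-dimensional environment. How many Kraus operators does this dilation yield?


Tracing out the environment in an orthonormal basis {|i>_E} gives Kraus operators K_i = <i|_E U |0>_E.
Number of Kraus operators = dim(H_env) = d_env
= 30

30


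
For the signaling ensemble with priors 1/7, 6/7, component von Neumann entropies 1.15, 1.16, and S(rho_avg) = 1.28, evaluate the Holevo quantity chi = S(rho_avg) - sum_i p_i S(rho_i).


chi = S(rho) - sum_i p_i * S(rho_i)
Weighted entropy = 1/7 * 1.15 + 6/7 * 1.16
= 1.1586
chi = 1.28 - 1.1586
= 0.1214

0.1214


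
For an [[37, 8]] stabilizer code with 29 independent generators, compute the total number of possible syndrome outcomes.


Each stabilizer generator gives a binary (+1 or -1) measurement outcome.
With 29 independent generators:
Total syndromes = 2^29
= 536870912

536870912


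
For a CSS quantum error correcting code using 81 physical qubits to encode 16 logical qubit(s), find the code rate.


Code rate R = k/n
= 16/81
= 0.1975

0.1975


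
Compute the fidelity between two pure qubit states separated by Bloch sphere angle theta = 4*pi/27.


For states separated by angle theta on Bloch sphere:
F = cos^2(theta/2)
theta = 4*pi/27 = 0.4654
theta/2 = 0.2327
cos(theta/2) = 0.9730
F = 0.9468

0.9468


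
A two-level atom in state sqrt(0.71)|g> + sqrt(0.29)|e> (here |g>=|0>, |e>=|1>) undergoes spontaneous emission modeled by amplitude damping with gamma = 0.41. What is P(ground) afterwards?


For amplitude damping with parameter gamma on state sqrt(a)|0> + sqrt(b)|1>:
alpha^2 = 0.71, beta^2 = 0.29
P(|0>) = alpha^2 + gamma * beta^2
= 0.71 + 0.41 * 0.29
= 0.71 + 0.1189
= 0.8289

0.8289


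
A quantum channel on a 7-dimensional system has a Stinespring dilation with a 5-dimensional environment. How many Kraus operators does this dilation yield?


Tracing out the environment in an orthonormal basis {|i>_E} gives Kraus operators K_i = <i|_E U |0>_E.
Number of Kraus operators = dim(H_env) = d_env
= 5

5


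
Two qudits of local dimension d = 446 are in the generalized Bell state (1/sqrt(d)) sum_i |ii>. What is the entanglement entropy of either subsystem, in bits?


For a maximally entangled state in d x d:
S = log2(d) = log2(446)
= 8.8009

8.8009


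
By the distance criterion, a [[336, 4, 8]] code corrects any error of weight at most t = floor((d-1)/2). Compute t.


Code parameters: [[336, 4, 8]], distance d = 8.
Number of correctable errors = floor((d-1)/2)
= floor((8 - 1)/2)
= floor(7/2)
= 3

3


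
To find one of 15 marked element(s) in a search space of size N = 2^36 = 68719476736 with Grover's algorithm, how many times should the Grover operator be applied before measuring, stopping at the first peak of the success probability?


After j Grover iterations the success probability is P(j) = sin^2((2j+1)*theta), where sin(theta) = sqrt(k/N).
N = 2^36 = 68719476736, k = 15
sin(theta) = sqrt(k/N) = 1.477425898e-05
theta = arcsin(sqrt(k/N)) = 1.477425898e-05 rad
P(j) reaches its first maximum when (2j+1)*theta is as close as possible to pi/2, i.e. j = round(pi/(4*theta) - 1/2).
pi/(4*theta) - 1/2 = 53159.4023
(For comparison, the common estimate pi/4 * sqrt(N/k) = 53159.9023; the exact maximiser is used here.)
Optimal iterations = 53159

53159


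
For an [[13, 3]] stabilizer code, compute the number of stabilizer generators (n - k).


For an [[n,k]] stabilizer code:
Number of stabilizer generators = n - k
= 13 - 3
= 10

10


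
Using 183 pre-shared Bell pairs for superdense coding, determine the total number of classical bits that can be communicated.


Superdense coding allows 2 classical bits per shared entangled pair.
183 pair(s) -> 2 * 183 = 366 classical bits

366


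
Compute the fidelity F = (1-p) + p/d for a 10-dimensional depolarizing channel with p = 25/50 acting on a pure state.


F = (1-p) + p/d
= (1 - 0.5000) + 0.5000/10
= 0.5000 + 0.0500
= 0.5500

0.5500


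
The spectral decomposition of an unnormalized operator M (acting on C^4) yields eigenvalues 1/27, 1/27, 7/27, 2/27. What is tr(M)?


tr(M) = sum of eigenvalues
= 1/27 + 1/27 + 7/27 + 2/27
= 11/27
= 0.4074

0.4074


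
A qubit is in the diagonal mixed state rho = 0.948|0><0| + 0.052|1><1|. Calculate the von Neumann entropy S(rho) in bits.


S = -p*log2(p) - (1-p)*log2(1-p)
p = 0.9480, 1-p = 0.0520
= -0.9480 * log2(0.9480) - 0.0520 * log2(0.0520)
= -(-0.0730) - (-0.2218)
= 0.2948

0.2948


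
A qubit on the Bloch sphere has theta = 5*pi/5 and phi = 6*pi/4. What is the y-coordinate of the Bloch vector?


theta = 3.1416, phi = 4.7124
r_y = sin(theta)*sin(phi) = 0.0000 * -1.0000
r_y = 0.0000

0.0000


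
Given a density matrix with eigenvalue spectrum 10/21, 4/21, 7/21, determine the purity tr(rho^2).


tr(rho^2) = sum of eigenvalues squared
= (10/21)^2 + (4/21)^2 + (7/21)^2
= (100 + 16 + 49) / 441
= 165/441
= 0.3741

0.3741


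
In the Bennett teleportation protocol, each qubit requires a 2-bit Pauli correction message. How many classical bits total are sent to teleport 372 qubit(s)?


Quantum teleportation requires 2 classical bits per qubit teleported.
372 qubit(s) -> 2 * 372 = 744 classical bits

744


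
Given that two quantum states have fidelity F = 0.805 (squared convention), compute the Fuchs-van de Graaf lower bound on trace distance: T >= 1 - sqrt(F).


Fuchs-van de Graaf (squared-fidelity convention): 1 - sqrt(F) <= T <= sqrt(1 - F).
Lower bound: T >= 1 - sqrt(F)
sqrt(F) = sqrt(0.805) = 0.8972
T >= 1 - 0.8972
T >= 0.1028

0.1028


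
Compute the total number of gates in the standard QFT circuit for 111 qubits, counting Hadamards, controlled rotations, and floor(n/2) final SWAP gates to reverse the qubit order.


Hadamard gates: 111
Controlled rotations: n*(n-1)/2 = 111*110/2 = 6105
SWAP gates: floor(n/2) = floor(111/2) = 55
Total = 111 + 6105 + 55
= 6271

6271


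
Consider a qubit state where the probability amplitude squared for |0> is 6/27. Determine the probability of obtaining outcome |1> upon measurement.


|alpha|^2 = 6/27 = 0.2222
|beta|^2 = 1 - 6/27 = 21/27 = 0.7778
P(|1>) = |beta|^2 = 0.7778

0.7778


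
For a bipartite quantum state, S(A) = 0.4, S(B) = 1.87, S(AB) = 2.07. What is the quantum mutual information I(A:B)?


I(A:B) = S(A) + S(B) - S(AB)
= 0.4 + 1.87 - 2.07
= 0.2000

0.2000


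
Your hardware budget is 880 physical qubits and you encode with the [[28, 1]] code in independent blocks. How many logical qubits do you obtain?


Each code block uses 28 physical qubits for 1 logical qubit(s).
Number of complete blocks = floor(880 / 28) = 31
Logical qubits = 31 * 1
= 31

31


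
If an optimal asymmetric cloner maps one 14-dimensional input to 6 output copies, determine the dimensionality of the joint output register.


Output space = H^(tensor 6) where dim(H) = 14
dim = 14^6
= 196 (after 2 factors)
= 2744 (after 3 factors)
= 38416 (after 4 factors)
= 537824 (after 5 factors)
= 7529536 (after 6 factors)
= 7529536

7529536


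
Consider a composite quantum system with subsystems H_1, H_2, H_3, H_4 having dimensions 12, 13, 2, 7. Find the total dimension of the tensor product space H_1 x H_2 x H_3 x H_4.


dim(H_1 x H_2 x H_3 x H_4) = 12 * 13 * 2 * 7
= 156 * 2 * 7
= 312 * 7
= 2184

2184


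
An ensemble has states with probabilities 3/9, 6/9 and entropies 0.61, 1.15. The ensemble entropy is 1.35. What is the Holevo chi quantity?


chi = S(rho) - sum_i p_i * S(rho_i)
Weighted entropy = 3/9 * 0.61 + 6/9 * 1.15
= 0.9700
chi = 1.35 - 0.9700
= 0.3800

0.3800


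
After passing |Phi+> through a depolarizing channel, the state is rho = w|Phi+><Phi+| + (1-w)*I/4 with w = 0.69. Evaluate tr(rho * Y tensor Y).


|Phi+> = (|00> + |11>)/sqrt(2)
For the pure Bell state, <Y_A Y_B> = -1 (Bell-state Pauli correlator).
The maximally-mixed part I/4 has tr(I/4 * P tensor P) = 0 for any traceless Pauli P.
So <Y_A Y_B>_rho = w * (-1) + (1 - w) * 0
= 0.69 * (-1)
= -0.6900

-0.6900


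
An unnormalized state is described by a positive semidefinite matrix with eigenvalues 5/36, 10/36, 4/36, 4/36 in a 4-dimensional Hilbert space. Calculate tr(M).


tr(M) = sum of eigenvalues
= 5/36 + 10/36 + 4/36 + 4/36
= 23/36
= 0.6389

0.6389


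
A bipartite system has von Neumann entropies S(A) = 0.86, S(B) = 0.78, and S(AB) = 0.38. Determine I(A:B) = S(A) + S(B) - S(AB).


I(A:B) = S(A) + S(B) - S(AB)
= 0.86 + 0.78 - 0.38
= 1.2600

1.2600


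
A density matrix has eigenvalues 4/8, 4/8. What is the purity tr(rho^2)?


tr(rho^2) = sum of eigenvalues squared
= (4/8)^2 + (4/8)^2
= (16 + 16) / 64
= 32/64
= 0.5000

0.5000


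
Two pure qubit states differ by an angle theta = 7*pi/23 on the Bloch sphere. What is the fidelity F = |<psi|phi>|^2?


For states separated by angle theta on Bloch sphere:
F = cos^2(theta/2)
theta = 7*pi/23 = 0.9561
theta/2 = 0.4781
cos(theta/2) = 0.8879
F = 0.7883

0.7883


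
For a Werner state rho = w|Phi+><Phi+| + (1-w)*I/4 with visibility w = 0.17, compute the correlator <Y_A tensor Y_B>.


|Phi+> = (|00> + |11>)/sqrt(2)
For the pure Bell state, <Y_A Y_B> = -1 (Bell-state Pauli correlator).
The maximally-mixed part I/4 has tr(I/4 * P tensor P) = 0 for any traceless Pauli P.
So <Y_A Y_B>_rho = w * (-1) + (1 - w) * 0
= 0.17 * (-1)
= -0.1700

-0.1700


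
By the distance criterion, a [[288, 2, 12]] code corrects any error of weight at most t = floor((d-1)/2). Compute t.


Code parameters: [[288, 2, 12]], distance d = 12.
Number of correctable errors = floor((d-1)/2)
= floor((12 - 1)/2)
= floor(11/2)
= 5

5


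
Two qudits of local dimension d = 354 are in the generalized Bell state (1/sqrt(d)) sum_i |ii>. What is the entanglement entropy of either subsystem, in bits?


For a maximally entangled state in d x d:
S = log2(d) = log2(354)
= 8.4676

8.4676


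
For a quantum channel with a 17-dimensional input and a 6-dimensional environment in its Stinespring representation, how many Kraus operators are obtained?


Tracing out the environment in an orthonormal basis {|i>_E} gives Kraus operators K_i = <i|_E U |0>_E.
Number of Kraus operators = dim(H_env) = d_env
= 6

6


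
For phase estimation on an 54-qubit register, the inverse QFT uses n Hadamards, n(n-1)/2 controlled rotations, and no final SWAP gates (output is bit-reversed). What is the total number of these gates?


Hadamard gates: 54
Controlled rotations: n*(n-1)/2 = 54*53/2 = 1431
SWAP gates: 0 (omitted)
Total = 54 + 1431
= 1485

1485


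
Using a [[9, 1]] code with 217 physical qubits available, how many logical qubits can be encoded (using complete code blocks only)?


Each code block uses 9 physical qubits for 1 logical qubit(s).
Number of complete blocks = floor(217 / 9) = 24
Logical qubits = 24 * 1
= 24

24


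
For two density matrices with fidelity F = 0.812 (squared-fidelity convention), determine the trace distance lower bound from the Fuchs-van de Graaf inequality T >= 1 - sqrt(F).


Fuchs-van de Graaf (squared-fidelity convention): 1 - sqrt(F) <= T <= sqrt(1 - F).
Lower bound: T >= 1 - sqrt(F)
sqrt(F) = sqrt(0.812) = 0.9011
T >= 1 - 0.9011
T >= 0.0989

0.0989


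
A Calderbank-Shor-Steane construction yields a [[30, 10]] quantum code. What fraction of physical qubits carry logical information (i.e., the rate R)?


Code rate R = k/n
= 10/30
= 0.3333

0.3333


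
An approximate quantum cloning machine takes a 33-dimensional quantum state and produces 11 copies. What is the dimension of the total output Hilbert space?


Output space = H^(tensor 11) where dim(H) = 33
dim = 33^11
= 1089 (after 2 factors)
= 35937 (after 3 factors)
= 1185921 (after 4 factors)
= 39135393 (after 5 factors)
= 1291467969 (after 6 factors)
= 42618442977 (after 7 factors)
= 1406408618241 (after 8 factors)
= 46411484401953 (after 9 factors)
= 1531578985264449 (after 10 factors)
= 50542106513726817 (after 11 factors)
= 50542106513726817

50542106513726817


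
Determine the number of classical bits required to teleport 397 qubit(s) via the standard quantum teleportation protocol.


Quantum teleportation requires 2 classical bits per qubit teleported.
397 qubit(s) -> 2 * 397 = 794 classical bits

794


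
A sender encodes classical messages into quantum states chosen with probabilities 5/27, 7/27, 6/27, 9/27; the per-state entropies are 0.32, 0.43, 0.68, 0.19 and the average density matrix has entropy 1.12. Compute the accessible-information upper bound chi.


chi = S(rho) - sum_i p_i * S(rho_i)
Weighted entropy = 5/27 * 0.32 + 7/27 * 0.43 + 6/27 * 0.68 + 9/27 * 0.19
= 0.3852
chi = 1.12 - 0.3852
= 0.7348

0.7348


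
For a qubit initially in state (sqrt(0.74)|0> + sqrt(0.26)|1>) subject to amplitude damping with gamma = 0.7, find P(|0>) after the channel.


For amplitude damping with parameter gamma on state sqrt(a)|0> + sqrt(b)|1>:
alpha^2 = 0.74, beta^2 = 0.26
P(|0>) = alpha^2 + gamma * beta^2
= 0.74 + 0.7 * 0.26
= 0.74 + 0.1820
= 0.9220

0.9220


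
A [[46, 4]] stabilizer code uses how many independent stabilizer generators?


For an [[n,k]] stabilizer code:
Number of stabilizer generators = n - k
= 46 - 4
= 42

42


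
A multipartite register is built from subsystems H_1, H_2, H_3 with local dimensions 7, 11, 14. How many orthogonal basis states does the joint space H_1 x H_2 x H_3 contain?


dim(H_1 x H_2 x H_3) = 7 * 11 * 14
= 77 * 14
= 1078

1078


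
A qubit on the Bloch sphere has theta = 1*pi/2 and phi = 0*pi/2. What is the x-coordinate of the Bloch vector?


theta = 1.5708, phi = 0.0000
r_x = sin(theta)*cos(phi) = 1.0000 * 1.0000
r_x = 1.0000

1.0000


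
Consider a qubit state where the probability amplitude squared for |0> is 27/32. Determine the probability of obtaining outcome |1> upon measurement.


|alpha|^2 = 27/32 = 0.8438
|beta|^2 = 1 - 27/32 = 5/32 = 0.1562
P(|1>) = |beta|^2 = 0.1562

0.1562


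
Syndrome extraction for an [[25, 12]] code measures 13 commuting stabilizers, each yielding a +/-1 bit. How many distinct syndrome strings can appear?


Each stabilizer generator gives a binary (+1 or -1) measurement outcome.
With 13 independent generators:
Total syndromes = 2^13
= 8192

8192


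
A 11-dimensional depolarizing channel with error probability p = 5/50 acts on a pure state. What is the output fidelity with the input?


F = (1-p) + p/d
= (1 - 0.1000) + 0.1000/11
= 0.9000 + 0.0091
= 0.9091

0.9091


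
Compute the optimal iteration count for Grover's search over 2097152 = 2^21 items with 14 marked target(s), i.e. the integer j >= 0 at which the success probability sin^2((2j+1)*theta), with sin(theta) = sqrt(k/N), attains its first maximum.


After j Grover iterations the success probability is P(j) = sin^2((2j+1)*theta), where sin(theta) = sqrt(k/N).
N = 2^21 = 2097152, k = 14
sin(theta) = sqrt(k/N) = 0.002583741515
theta = arcsin(sqrt(k/N)) = 0.002583744389 rad
P(j) reaches its first maximum when (2j+1)*theta is as close as possible to pi/2, i.e. j = round(pi/(4*theta) - 1/2).
pi/(4*theta) - 1/2 = 303.4767
(For comparison, the common estimate pi/4 * sqrt(N/k) = 303.9771; the exact maximiser is used here.)
Optimal iterations = 303

303


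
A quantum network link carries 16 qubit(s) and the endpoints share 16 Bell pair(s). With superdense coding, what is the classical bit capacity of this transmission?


Superdense coding allows 2 classical bits per shared entangled pair.
16 pair(s) -> 2 * 16 = 32 classical bits

32


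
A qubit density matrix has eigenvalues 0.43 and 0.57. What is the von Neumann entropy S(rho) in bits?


S = -p*log2(p) - (1-p)*log2(1-p)
p = 0.4300, 1-p = 0.5700
= -0.4300 * log2(0.4300) - 0.5700 * log2(0.5700)
= -(-0.5236) - (-0.4623)
= 0.9858

0.9858


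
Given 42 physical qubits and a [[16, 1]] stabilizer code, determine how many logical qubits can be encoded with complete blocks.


Each code block uses 16 physical qubits for 1 logical qubit(s).
Number of complete blocks = floor(42 / 16) = 2
Logical qubits = 2 * 1
= 2

2


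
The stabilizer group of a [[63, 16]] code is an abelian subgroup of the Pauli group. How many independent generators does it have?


For an [[n,k]] stabilizer code:
Number of stabilizer generators = n - k
= 63 - 16
= 47

47


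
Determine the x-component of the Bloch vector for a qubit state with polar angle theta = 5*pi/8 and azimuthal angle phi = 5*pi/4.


theta = 1.9635, phi = 3.9270
r_x = sin(theta)*cos(phi) = 0.9239 * -0.7071
r_x = -0.6533

-0.6533


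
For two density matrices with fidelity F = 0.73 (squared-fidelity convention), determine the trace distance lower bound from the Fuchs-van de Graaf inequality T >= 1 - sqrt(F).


Fuchs-van de Graaf (squared-fidelity convention): 1 - sqrt(F) <= T <= sqrt(1 - F).
Lower bound: T >= 1 - sqrt(F)
sqrt(F) = sqrt(0.73) = 0.8544
T >= 1 - 0.8544
T >= 0.1456

0.1456


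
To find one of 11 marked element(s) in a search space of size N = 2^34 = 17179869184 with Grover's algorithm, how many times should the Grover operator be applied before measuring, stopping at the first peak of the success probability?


After j Grover iterations the success probability is P(j) = sin^2((2j+1)*theta), where sin(theta) = sqrt(k/N).
N = 2^34 = 17179869184, k = 11
sin(theta) = sqrt(k/N) = 2.530383904e-05
theta = arcsin(sqrt(k/N)) = 2.530383904e-05 rad
P(j) reaches its first maximum when (2j+1)*theta is as close as possible to pi/2, i.e. j = round(pi/(4*theta) - 1/2).
pi/(4*theta) - 1/2 = 31038.1958
(For comparison, the common estimate pi/4 * sqrt(N/k) = 31038.6958; the exact maximiser is used here.)
Optimal iterations = 31038

31038


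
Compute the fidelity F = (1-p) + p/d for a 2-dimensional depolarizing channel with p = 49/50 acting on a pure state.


F = (1-p) + p/d
= (1 - 0.9800) + 0.9800/2
= 0.0200 + 0.4900
= 0.5100

0.5100


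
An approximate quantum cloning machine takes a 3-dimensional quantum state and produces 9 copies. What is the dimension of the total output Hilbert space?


Output space = H^(tensor 9) where dim(H) = 3
dim = 3^9
= 9 (after 2 factors)
= 27 (after 3 factors)
= 81 (after 4 factors)
= 243 (after 5 factors)
= 729 (after 6 factors)
= 2187 (after 7 factors)
= 6561 (after 8 factors)
= 19683 (after 9 factors)
= 19683

19683


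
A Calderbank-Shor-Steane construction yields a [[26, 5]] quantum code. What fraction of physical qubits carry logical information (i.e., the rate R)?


Code rate R = k/n
= 5/26
= 0.1923

0.1923


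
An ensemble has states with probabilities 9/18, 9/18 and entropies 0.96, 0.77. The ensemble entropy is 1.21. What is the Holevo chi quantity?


chi = S(rho) - sum_i p_i * S(rho_i)
Weighted entropy = 9/18 * 0.96 + 9/18 * 0.77
= 0.8650
chi = 1.21 - 0.8650
= 0.3450

0.3450


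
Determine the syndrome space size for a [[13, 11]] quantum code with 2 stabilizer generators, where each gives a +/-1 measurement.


Each stabilizer generator gives a binary (+1 or -1) measurement outcome.
With 2 independent generators:
Total syndromes = 2^2
= 4

4


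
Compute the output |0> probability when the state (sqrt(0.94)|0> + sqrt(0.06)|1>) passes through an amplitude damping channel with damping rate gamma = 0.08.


For amplitude damping with parameter gamma on state sqrt(a)|0> + sqrt(b)|1>:
alpha^2 = 0.94, beta^2 = 0.06
P(|0>) = alpha^2 + gamma * beta^2
= 0.94 + 0.08 * 0.06
= 0.94 + 0.0048
= 0.9448

0.9448


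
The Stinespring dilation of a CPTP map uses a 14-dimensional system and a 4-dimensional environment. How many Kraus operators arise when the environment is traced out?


Tracing out the environment in an orthonormal basis {|i>_E} gives Kraus operators K_i = <i|_E U |0>_E.
Number of Kraus operators = dim(H_env) = d_env
= 4

4


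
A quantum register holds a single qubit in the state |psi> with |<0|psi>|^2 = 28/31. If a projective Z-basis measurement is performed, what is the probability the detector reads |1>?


|alpha|^2 = 28/31 = 0.9032
|beta|^2 = 1 - 28/31 = 3/31 = 0.0968
P(|1>) = |beta|^2 = 0.0968

0.0968


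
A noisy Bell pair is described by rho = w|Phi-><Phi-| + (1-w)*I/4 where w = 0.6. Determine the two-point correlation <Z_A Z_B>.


|Phi-> = (|00> - |11>)/sqrt(2)
For the pure Bell state, <Z_A Z_B> = +1 (Bell-state Pauli correlator).
The maximally-mixed part I/4 has tr(I/4 * P tensor P) = 0 for any traceless Pauli P.
So <Z_A Z_B>_rho = w * (+1) + (1 - w) * 0
= 0.6 * (+1)
= 0.6000

0.6000


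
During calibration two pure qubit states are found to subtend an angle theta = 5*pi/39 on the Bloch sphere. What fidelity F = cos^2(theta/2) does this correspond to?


For states separated by angle theta on Bloch sphere:
F = cos^2(theta/2)
theta = 5*pi/39 = 0.4028
theta/2 = 0.2014
cos(theta/2) = 0.9798
F = 0.9600

0.9600


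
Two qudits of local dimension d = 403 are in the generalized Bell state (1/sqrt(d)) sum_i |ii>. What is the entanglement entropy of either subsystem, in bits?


For a maximally entangled state in d x d:
S = log2(d) = log2(403)
= 8.6546

8.6546


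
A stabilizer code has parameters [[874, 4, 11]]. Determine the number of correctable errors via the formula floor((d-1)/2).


Code parameters: [[874, 4, 11]], distance d = 11.
Number of correctable errors = floor((d-1)/2)
= floor((11 - 1)/2)
= floor(10/2)
= 5

5


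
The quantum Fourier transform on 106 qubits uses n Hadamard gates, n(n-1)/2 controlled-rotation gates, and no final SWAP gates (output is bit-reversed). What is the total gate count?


Hadamard gates: 106
Controlled rotations: n*(n-1)/2 = 106*105/2 = 5565
SWAP gates: 0 (omitted)
Total = 106 + 5565
= 5671

5671


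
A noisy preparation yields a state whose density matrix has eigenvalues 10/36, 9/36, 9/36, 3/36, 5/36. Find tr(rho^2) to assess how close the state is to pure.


tr(rho^2) = sum of eigenvalues squared
= (10/36)^2 + (9/36)^2 + (9/36)^2 + (3/36)^2 + (5/36)^2
= (100 + 81 + 81 + 9 + 25) / 1296
= 296/1296
= 0.2284

0.2284


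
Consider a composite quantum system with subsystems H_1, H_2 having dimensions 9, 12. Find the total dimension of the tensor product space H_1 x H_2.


dim(H_1 x H_2) = 9 * 12
= 108

108


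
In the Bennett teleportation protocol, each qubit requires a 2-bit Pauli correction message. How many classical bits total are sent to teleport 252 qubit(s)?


Quantum teleportation requires 2 classical bits per qubit teleported.
252 qubit(s) -> 2 * 252 = 504 classical bits

504


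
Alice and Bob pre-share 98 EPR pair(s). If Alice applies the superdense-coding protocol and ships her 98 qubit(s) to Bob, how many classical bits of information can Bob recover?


Superdense coding allows 2 classical bits per shared entangled pair.
98 pair(s) -> 2 * 98 = 196 classical bits

196


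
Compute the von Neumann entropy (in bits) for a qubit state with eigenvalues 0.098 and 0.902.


S = -p*log2(p) - (1-p)*log2(1-p)
p = 0.0980, 1-p = 0.9020
= -0.0980 * log2(0.0980) - 0.9020 * log2(0.9020)
= -(-0.3284) - (-0.1342)
= 0.4626

0.4626


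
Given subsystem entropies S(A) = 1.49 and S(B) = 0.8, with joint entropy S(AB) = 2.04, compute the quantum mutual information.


I(A:B) = S(A) + S(B) - S(AB)
= 1.49 + 0.8 - 2.04
= 0.2500

0.2500


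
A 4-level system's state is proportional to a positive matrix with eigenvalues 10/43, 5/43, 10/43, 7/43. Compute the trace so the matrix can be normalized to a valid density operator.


tr(M) = sum of eigenvalues
= 10/43 + 5/43 + 10/43 + 7/43
= 32/43
= 0.7442

0.7442


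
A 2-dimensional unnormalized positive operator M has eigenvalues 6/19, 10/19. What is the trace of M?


tr(M) = sum of eigenvalues
= 6/19 + 10/19
= 16/19
= 0.8421

0.8421


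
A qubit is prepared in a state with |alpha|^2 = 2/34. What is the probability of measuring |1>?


|alpha|^2 = 2/34 = 0.0588
|beta|^2 = 1 - 2/34 = 32/34 = 0.9412
P(|1>) = |beta|^2 = 0.9412

0.9412


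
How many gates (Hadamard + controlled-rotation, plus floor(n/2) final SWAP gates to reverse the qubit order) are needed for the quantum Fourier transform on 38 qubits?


Hadamard gates: 38
Controlled rotations: n*(n-1)/2 = 38*37/2 = 703
SWAP gates: floor(n/2) = floor(38/2) = 19
Total = 38 + 703 + 19
= 760

760


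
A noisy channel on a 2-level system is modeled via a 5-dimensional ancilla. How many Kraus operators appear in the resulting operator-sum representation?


Tracing out the environment in an orthonormal basis {|i>_E} gives Kraus operators K_i = <i|_E U |0>_E.
Number of Kraus operators = dim(H_env) = d_env
= 5

5


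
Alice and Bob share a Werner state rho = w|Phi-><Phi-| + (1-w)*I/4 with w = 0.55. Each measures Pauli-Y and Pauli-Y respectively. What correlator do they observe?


|Phi-> = (|00> - |11>)/sqrt(2)
For the pure Bell state, <Y_A Y_B> = +1 (Bell-state Pauli correlator).
The maximally-mixed part I/4 has tr(I/4 * P tensor P) = 0 for any traceless Pauli P.
So <Y_A Y_B>_rho = w * (+1) + (1 - w) * 0
= 0.55 * (+1)
= 0.5500

0.5500


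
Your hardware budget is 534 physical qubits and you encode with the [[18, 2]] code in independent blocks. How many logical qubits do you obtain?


Each code block uses 18 physical qubits for 2 logical qubit(s).
Number of complete blocks = floor(534 / 18) = 29
Logical qubits = 29 * 2
= 58

58


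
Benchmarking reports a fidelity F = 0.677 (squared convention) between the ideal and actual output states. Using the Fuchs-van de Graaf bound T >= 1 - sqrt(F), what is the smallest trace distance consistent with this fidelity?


Fuchs-van de Graaf (squared-fidelity convention): 1 - sqrt(F) <= T <= sqrt(1 - F).
Lower bound: T >= 1 - sqrt(F)
sqrt(F) = sqrt(0.677) = 0.8228
T >= 1 - 0.8228
T >= 0.1772

0.1772


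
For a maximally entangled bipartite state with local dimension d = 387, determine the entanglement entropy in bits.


For a maximally entangled state in d x d:
S = log2(d) = log2(387)
= 8.5962

8.5962


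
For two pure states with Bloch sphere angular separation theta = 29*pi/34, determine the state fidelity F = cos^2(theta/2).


For states separated by angle theta on Bloch sphere:
F = cos^2(theta/2)
theta = 29*pi/34 = 2.6796
theta/2 = 1.3398
cos(theta/2) = 0.2290
F = 0.0524

0.0524


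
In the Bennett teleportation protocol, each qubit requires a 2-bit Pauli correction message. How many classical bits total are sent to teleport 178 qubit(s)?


Quantum teleportation requires 2 classical bits per qubit teleported.
178 qubit(s) -> 2 * 178 = 356 classical bits

356


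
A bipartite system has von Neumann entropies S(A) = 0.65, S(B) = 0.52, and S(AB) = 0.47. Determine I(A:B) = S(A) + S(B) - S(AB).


I(A:B) = S(A) + S(B) - S(AB)
= 0.65 + 0.52 - 0.47
= 0.7000

0.7000


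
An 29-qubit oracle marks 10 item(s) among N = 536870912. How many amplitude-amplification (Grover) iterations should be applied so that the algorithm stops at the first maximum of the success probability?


After j Grover iterations the success probability is P(j) = sin^2((2j+1)*theta), where sin(theta) = sqrt(k/N).
N = 2^29 = 536870912, k = 10
sin(theta) = sqrt(k/N) = 0.0001364787584
theta = arcsin(sqrt(k/N)) = 0.0001364787588 rad
P(j) reaches its first maximum when (2j+1)*theta is as close as possible to pi/2, i.e. j = round(pi/(4*theta) - 1/2).
pi/(4*theta) - 1/2 = 5754.2282
(For comparison, the common estimate pi/4 * sqrt(N/k) = 5754.7282; the exact maximiser is used here.)
Optimal iterations = 5754

5754


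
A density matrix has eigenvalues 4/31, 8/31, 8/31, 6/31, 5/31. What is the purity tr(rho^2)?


tr(rho^2) = sum of eigenvalues squared
= (4/31)^2 + (8/31)^2 + (8/31)^2 + (6/31)^2 + (5/31)^2
= (16 + 64 + 64 + 36 + 25) / 961
= 205/961
= 0.2133

0.2133


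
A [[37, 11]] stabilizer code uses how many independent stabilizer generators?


For an [[n,k]] stabilizer code:
Number of stabilizer generators = n - k
= 37 - 11
= 26

26


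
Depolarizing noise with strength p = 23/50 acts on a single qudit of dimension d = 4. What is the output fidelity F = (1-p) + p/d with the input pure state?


F = (1-p) + p/d
= (1 - 0.4600) + 0.4600/4
= 0.5400 + 0.1150
= 0.6550

0.6550


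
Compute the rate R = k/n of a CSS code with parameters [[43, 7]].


Code rate R = k/n
= 7/43
= 0.1628

0.1628


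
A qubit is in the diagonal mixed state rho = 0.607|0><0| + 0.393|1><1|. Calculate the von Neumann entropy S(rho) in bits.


S = -p*log2(p) - (1-p)*log2(1-p)
p = 0.6070, 1-p = 0.3930
= -0.6070 * log2(0.6070) - 0.3930 * log2(0.3930)
= -(-0.4372) - (-0.5295)
= 0.9667

0.9667


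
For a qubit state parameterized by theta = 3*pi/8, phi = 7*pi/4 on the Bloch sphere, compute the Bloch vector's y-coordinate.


theta = 1.1781, phi = 5.4978
r_y = sin(theta)*sin(phi) = 0.9239 * -0.7071
r_y = -0.6533

-0.6533


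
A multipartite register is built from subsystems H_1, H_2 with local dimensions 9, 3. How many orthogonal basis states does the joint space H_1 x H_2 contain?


dim(H_1 x H_2) = 9 * 3
= 27

27


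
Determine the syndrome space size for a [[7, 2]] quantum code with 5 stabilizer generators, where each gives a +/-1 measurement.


Each stabilizer generator gives a binary (+1 or -1) measurement outcome.
With 5 independent generators:
Total syndromes = 2^5
= 32

32


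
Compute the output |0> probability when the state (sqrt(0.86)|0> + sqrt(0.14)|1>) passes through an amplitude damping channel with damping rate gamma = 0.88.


For amplitude damping with parameter gamma on state sqrt(a)|0> + sqrt(b)|1>:
alpha^2 = 0.86, beta^2 = 0.14
P(|0>) = alpha^2 + gamma * beta^2
= 0.86 + 0.88 * 0.14
= 0.86 + 0.1232
= 0.9832

0.9832


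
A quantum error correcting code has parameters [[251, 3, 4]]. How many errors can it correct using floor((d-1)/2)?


Code parameters: [[251, 3, 4]], distance d = 4.
Number of correctable errors = floor((d-1)/2)
= floor((4 - 1)/2)
= floor(3/2)
= 1

1


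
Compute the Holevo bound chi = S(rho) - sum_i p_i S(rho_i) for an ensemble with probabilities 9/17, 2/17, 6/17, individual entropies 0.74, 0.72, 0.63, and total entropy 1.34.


chi = S(rho) - sum_i p_i * S(rho_i)
Weighted entropy = 9/17 * 0.74 + 2/17 * 0.72 + 6/17 * 0.63
= 0.6988
chi = 1.34 - 0.6988
= 0.6412

0.6412


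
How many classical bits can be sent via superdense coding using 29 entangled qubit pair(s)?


Superdense coding allows 2 classical bits per shared entangled pair.
29 pair(s) -> 2 * 29 = 58 classical bits

58


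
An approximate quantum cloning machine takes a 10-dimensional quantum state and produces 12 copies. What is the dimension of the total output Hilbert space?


Output space = H^(tensor 12) where dim(H) = 10
dim = 10^12
= 100 (after 2 factors)
= 1000 (after 3 factors)
= 10000 (after 4 factors)
= 100000 (after 5 factors)
= 1000000 (after 6 factors)
= 10000000 (after 7 factors)
= 100000000 (after 8 factors)
= 1000000000 (after 9 factors)
= 10000000000 (after 10 factors)
= 100000000000 (after 11 factors)
= 1000000000000 (after 12 factors)
= 1000000000000

1000000000000


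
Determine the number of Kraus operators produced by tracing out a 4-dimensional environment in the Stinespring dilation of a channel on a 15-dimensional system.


Tracing out the environment in an orthonormal basis {|i>_E} gives Kraus operators K_i = <i|_E U |0>_E.
Number of Kraus operators = dim(H_env) = d_env
= 4

4
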